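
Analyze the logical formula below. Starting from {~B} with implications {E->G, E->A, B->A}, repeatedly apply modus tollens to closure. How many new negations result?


Initial negated facts: {~B}
Apply modus tollens to closure:
  (no implication fires)
Final negated: {~B}
New negations: {(none)}
Count = 0

0


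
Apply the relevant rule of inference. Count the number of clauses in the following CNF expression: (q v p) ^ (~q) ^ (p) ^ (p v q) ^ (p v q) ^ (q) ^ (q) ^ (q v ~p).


A CNF formula is a conjunction of clauses.
Clauses are separated by ^.
Counting the conjuncts: 8 clauses.

8


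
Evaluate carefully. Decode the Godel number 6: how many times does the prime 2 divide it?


Factorize 6 by dividing by 2 repeatedly.
Division steps: 2 divides 6 exactly 1 time(s).
Exponent of 2 = 1

1


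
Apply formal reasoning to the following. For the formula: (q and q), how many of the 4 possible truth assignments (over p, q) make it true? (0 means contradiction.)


Check all 4 assignments:
p=0, q=0: 0
p=0, q=1: 1
p=1, q=0: 0
p=1, q=1: 1
Count of True = 2

2


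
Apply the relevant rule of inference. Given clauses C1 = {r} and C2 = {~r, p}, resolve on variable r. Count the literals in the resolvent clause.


Remove r from C1 and ~r from C2.
C1 remainder: {}
C2 remainder: {p}
Union (resolvent): {p}
Resolvent has 1 literal(s).

1


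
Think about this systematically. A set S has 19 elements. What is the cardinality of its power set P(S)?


The power set of a set with n elements has 2^n elements.
|P(S)| = 2^19 = 524288

524288


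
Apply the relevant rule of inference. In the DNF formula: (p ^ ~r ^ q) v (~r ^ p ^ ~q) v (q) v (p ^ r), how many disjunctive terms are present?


A DNF formula is a disjunction of terms (conjunctions).
Terms are separated by v.
Counting the disjuncts: 4 terms.

4


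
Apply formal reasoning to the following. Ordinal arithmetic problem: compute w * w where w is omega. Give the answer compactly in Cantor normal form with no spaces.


Compute w * w.
Ordinal * is associative and left-distributive over +, but NOT commutative; for finite n>1, n*w = w but w*n stays w*n.
w * w = w^2 by definition.
Result = w^2

w^2


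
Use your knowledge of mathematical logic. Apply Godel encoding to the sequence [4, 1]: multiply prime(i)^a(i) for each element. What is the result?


Encode each element as an exponent of the corresponding prime:
  2^4 = 16
  3^1 = 3
Product = 16 * 3 = 48

48


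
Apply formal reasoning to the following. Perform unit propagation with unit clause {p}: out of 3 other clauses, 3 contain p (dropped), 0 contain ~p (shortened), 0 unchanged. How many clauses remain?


Satisfied (removed): 3
Shortened (remain): 0
Unchanged (remain): 0
Remaining = 0 + 0 = 0

0


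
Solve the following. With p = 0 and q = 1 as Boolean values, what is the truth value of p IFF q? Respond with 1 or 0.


p = 0, q = 1
Operation: p IFF q
Evaluate: 0 IFF 1 = 0

0


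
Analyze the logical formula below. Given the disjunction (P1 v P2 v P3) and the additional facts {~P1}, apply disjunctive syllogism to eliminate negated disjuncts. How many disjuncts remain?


Original disjuncts (3): P1, P2, P3
Negated (eliminate): ~P1
Remaining disjuncts: P2, P3
Count = 3 - 1 = 2

2


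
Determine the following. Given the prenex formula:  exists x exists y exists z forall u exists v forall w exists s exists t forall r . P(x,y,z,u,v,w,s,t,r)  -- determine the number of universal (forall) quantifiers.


Quantifier prefix: exists x exists y exists z forall u exists v forall w exists s exists t forall r
Mark each quantifier type:
  E E E U E U E E U
Universal count = 3, Existential count = 6
Asked for universal (forall) quantifiers: 3

3


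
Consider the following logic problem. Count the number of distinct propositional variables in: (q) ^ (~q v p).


Identify each variable that appears in the formula.
Variables found: p, q
Count = 2

2


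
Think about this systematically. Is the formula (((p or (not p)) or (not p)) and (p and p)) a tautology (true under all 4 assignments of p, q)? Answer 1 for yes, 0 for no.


Check all 4 assignments:
p=0, q=0: 0
p=0, q=1: 0
p=1, q=0: 1
p=1, q=1: 1
Satisfying count = 2/4.
Tautology iff count = 4: no.

0


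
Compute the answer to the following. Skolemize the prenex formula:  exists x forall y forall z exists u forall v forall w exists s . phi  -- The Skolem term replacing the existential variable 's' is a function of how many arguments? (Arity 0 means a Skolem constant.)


Quantifier prefix: exists x forall y forall z exists u forall v forall w exists s
's' is existentially quantified at position 7.
Universal variables preceding it: y, z, v, w
Skolem function arity = 4

4


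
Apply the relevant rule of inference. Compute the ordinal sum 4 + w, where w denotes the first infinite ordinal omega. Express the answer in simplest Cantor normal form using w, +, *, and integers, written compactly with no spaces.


Compute 4 + w.
Ordinal + is associative but NOT commutative; for finite n>0, n + w = w but w + n stays w+n.
Any finite left addend is absorbed by w on the right: 4 + w = w.
Result = w

w


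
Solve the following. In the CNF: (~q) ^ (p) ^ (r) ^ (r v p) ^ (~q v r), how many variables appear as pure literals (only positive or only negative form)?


Check each variable for pure literal status:
p: pure positive
q: pure negative
r: pure positive
Pure literal count = 3

3


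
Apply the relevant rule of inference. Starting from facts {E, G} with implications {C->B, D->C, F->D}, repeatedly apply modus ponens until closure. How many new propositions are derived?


Initial facts: {E, G}
Apply modus ponens to closure:
  (no implication fires)
Final known: {E, G}
New propositions: {(none)}
Count = 0

0


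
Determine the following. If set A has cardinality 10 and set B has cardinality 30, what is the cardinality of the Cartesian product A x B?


The Cartesian product A x B contains all ordered pairs (a, b).
|A x B| = |A| * |B| = 10 * 30 = 300

300


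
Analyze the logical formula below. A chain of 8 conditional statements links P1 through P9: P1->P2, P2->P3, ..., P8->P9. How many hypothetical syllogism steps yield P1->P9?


With 8 implications in a chain connecting 9 propositions:
P1->P2, P2->P3, ..., P8->P9
Steps needed = (number of implications) - 1 = 8 - 1 = 7

7


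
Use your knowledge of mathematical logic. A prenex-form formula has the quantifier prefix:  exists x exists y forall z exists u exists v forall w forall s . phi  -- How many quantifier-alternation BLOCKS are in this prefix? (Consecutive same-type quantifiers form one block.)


Quantifier-type sequence: E E A E E A A  (A=forall, E=exists)
Group into maximal same-type runs:
  Ex2 | Ax1 | Ex2 | Ax2
Number of blocks = 4

4


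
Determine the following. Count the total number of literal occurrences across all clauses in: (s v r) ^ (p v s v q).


Counting literals in each clause:
Clause 1: 2 literal(s)
Clause 2: 3 literal(s)
Total = 5

5


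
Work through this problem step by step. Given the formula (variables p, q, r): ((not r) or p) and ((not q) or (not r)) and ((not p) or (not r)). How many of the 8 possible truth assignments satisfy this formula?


Evaluate all 8 assignments for p, q, r:
p=0, q=0, r=0: 1
p=0, q=0, r=1: 0
p=0, q=1, r=0: 1
p=0, q=1, r=1: 0
p=1, q=0, r=0: 1
p=1, q=0, r=1: 0
p=1, q=1, r=0: 1
p=1, q=1, r=1: 0
Satisfying count = 4

4


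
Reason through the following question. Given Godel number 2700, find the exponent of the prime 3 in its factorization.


Factorize 2700 by dividing by 3 repeatedly.
Division steps: 3 divides 2700 exactly 3 time(s).
Exponent of 3 = 3

3


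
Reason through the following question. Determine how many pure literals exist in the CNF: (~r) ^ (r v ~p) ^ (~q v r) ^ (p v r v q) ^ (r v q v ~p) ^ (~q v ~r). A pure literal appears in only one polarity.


Check each variable for pure literal status:
p: mixed (not pure)
q: mixed (not pure)
r: mixed (not pure)
Pure literal count = 0

0


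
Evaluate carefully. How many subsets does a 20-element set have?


The power set of a set with n elements has 2^n elements.
|P(S)| = 2^20 = 1048576

1048576


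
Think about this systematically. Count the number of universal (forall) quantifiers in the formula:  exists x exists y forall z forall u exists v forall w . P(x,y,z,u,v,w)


Quantifier prefix: exists x exists y forall z forall u exists v forall w
Mark each quantifier type:
  E E U U E U
Universal count = 3, Existential count = 3
Asked for universal (forall) quantifiers: 3

3


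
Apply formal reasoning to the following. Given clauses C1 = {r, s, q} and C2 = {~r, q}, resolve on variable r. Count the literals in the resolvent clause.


Remove r from C1 and ~r from C2.
C1 remainder: {s, q}
C2 remainder: {q}
Union (resolvent): {q, s}
Resolvent has 2 literal(s).

2


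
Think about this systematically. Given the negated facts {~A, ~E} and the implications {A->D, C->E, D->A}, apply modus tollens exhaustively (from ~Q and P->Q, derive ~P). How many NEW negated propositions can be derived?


Initial negated facts: {~A, ~E}
Apply modus tollens to closure:
  ~E and C->E  =>  ~C
  ~A and D->A  =>  ~D
Final negated: {~A, ~C, ~D, ~E}
New negations: {~C, ~D}
Count = 2

2


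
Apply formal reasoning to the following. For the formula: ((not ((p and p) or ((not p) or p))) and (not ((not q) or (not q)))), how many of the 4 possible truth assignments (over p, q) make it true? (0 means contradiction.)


Check all 4 assignments:
p=0, q=0: 0
p=0, q=1: 0
p=1, q=0: 0
p=1, q=1: 0
Count of True = 0

0


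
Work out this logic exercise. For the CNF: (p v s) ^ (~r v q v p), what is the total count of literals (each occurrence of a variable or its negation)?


Counting literals in each clause:
Clause 1: 2 literal(s)
Clause 2: 3 literal(s)
Total = 5

5


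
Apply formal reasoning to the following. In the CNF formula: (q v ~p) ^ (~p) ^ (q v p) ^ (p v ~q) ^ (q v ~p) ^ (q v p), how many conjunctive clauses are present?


A CNF formula is a conjunction of clauses.
Clauses are separated by ^.
Counting the conjuncts: 6 clauses.

6


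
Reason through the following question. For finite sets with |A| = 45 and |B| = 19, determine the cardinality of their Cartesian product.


The Cartesian product A x B contains all ordered pairs (a, b).
|A x B| = |A| * |B| = 45 * 19 = 855

855


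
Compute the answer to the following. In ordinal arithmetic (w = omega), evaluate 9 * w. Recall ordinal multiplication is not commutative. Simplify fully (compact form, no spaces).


Compute 9 * w.
Ordinal * is associative and left-distributive over +, but NOT commutative; for finite n>1, n*w = w but w*n stays w*n.
For finite n>0, n * w = sup{n*k : k<w} = w. So 9 * w = w.
Result = w

w


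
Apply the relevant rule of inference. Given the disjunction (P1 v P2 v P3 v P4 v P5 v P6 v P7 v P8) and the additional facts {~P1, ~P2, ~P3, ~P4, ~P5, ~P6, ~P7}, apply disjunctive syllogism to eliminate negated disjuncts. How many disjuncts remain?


Original disjuncts (8): P1, P2, P3, P4, P5, P6, P7, P8
Negated (eliminate): ~P1, ~P2, ~P3, ~P4, ~P5, ~P6, ~P7
Remaining disjuncts: P8
Count = 8 - 7 = 1

1


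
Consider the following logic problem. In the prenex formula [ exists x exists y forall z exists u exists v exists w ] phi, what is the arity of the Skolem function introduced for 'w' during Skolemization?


Quantifier prefix: exists x exists y forall z exists u exists v exists w
'w' is existentially quantified at position 6.
Universal variables preceding it: z
Skolem function arity = 1

1


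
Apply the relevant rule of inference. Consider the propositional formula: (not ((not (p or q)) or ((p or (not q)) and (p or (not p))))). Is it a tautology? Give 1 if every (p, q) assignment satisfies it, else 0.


Check all 4 assignments:
p=0, q=0: 0
p=0, q=1: 1
p=1, q=0: 0
p=1, q=1: 0
Satisfying count = 1/4.
Tautology iff count = 4: no.

0


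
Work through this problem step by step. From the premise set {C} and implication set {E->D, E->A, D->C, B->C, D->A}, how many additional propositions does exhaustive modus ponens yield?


Initial facts: {C}
Apply modus ponens to closure:
  (no implication fires)
Final known: {C}
New propositions: {(none)}
Count = 0

0


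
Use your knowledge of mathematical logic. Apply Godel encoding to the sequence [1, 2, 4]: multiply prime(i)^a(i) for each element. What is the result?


Encode each element as an exponent of the corresponding prime:
  2^1 = 2
  3^2 = 9
  5^4 = 625
Product = 2 * 9 * 625 = 11250

11250


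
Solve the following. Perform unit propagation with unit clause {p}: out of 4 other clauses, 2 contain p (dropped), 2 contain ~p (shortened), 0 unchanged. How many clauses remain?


Satisfied (removed): 2
Shortened (remain): 2
Unchanged (remain): 0
Remaining = 2 + 0 = 2

2


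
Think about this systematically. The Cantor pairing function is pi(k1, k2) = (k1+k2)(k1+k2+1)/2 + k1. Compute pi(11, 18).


k1 + k2 = 29
(k1+k2)(k1+k2+1)/2 = 29 * 30 / 2 = 435
pi = 435 + 11 = 446

446


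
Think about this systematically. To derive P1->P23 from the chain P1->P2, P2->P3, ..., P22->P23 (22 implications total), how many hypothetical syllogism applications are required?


With 22 implications in a chain connecting 23 propositions:
P1->P2, P2->P3, ..., P22->P23
Steps needed = (number of implications) - 1 = 22 - 1 = 21

21


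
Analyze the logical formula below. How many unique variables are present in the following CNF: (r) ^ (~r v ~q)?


Identify each variable that appears in the formula.
Variables found: q, r
Count = 2

2


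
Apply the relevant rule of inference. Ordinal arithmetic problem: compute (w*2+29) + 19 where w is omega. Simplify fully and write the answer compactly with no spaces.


Compute (w*2+29) + 19.
Ordinal + is associative but NOT commutative; for finite n>0, n + w = w but w + n stays w+n.
By associativity: (w*2+29) + 19 = w*2 + (29+19) = w*2+48.
Result = w*2+48

w*2+48


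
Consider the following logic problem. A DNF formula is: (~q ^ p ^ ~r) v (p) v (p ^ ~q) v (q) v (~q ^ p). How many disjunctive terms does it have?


A DNF formula is a disjunction of terms (conjunctions).
Terms are separated by v.
Counting the disjuncts: 5 terms.

5


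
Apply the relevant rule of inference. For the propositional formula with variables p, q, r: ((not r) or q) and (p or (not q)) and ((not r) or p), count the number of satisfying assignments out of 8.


Evaluate all 8 assignments for p, q, r:
p=0, q=0, r=0: 1
p=0, q=0, r=1: 0
p=0, q=1, r=0: 0
p=0, q=1, r=1: 0
p=1, q=0, r=0: 1
p=1, q=0, r=1: 0
p=1, q=1, r=0: 1
p=1, q=1, r=1: 1
Satisfying count = 4

4


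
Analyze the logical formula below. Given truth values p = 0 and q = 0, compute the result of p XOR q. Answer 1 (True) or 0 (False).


p = 0, q = 0
Operation: p XOR q
Evaluate: 0 XOR 0 = 0

0


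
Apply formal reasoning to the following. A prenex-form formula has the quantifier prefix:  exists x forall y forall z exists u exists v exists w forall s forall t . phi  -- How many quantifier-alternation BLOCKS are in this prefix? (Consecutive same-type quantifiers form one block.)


Quantifier-type sequence: E A A E E E A A  (A=forall, E=exists)
Group into maximal same-type runs:
  Ex1 | Ax2 | Ex3 | Ax2
Number of blocks = 4

4


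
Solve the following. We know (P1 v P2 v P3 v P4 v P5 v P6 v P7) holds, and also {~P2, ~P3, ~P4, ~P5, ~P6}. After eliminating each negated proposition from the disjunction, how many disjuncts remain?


Original disjuncts (7): P1, P2, P3, P4, P5, P6, P7
Negated (eliminate): ~P2, ~P3, ~P4, ~P5, ~P6
Remaining disjuncts: P1, P7
Count = 7 - 5 = 2

2


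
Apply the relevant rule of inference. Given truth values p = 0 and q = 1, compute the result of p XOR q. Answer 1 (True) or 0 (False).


p = 0, q = 1
Operation: p XOR q
Evaluate: 0 XOR 1 = 1

1


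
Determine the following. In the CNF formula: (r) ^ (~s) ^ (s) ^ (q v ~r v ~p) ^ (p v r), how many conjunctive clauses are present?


A CNF formula is a conjunction of clauses.
Clauses are separated by ^.
Counting the conjuncts: 5 clauses.

5


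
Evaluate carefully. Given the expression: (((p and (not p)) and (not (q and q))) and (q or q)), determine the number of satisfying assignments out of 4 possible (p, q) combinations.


Check all 4 assignments:
p=0, q=0: 0
p=0, q=1: 0
p=1, q=0: 0
p=1, q=1: 0
Count of True = 0

0


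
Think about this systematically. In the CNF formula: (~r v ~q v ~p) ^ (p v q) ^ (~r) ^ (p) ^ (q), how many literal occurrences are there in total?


Counting literals in each clause:
Clause 1: 3 literal(s)
Clause 2: 2 literal(s)
Clause 3: 1 literal(s)
Clause 4: 1 literal(s)
Clause 5: 1 literal(s)
Total = 8

8


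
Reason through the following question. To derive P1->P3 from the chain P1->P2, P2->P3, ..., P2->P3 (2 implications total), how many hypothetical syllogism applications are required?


With 2 implications in a chain connecting 3 propositions:
P1->P2, P2->P3, ..., P2->P3
Steps needed = (number of implications) - 1 = 2 - 1 = 1

1


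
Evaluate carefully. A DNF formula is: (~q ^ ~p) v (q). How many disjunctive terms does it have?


A DNF formula is a disjunction of terms (conjunctions).
Terms are separated by v.
Counting the disjuncts: 2 terms.

2


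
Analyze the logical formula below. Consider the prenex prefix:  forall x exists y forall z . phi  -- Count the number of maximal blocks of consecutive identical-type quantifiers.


Quantifier-type sequence: A E A  (A=forall, E=exists)
Group into maximal same-type runs:
  Ax1 | Ex1 | Ax1
Number of blocks = 3

3


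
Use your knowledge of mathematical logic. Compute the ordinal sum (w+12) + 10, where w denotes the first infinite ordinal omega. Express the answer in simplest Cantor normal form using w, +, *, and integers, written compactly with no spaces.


Compute (w+12) + 10.
Ordinal + is associative but NOT commutative; for finite n>0, n + w = w but w + n stays w+n.
By associativity: (w+12) + 10 = w + (12+10) = w+22.
Result = w+22

w+22


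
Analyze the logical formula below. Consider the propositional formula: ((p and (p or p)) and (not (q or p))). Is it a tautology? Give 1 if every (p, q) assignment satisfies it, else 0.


Check all 4 assignments:
p=0, q=0: 0
p=0, q=1: 0
p=1, q=0: 0
p=1, q=1: 0
Satisfying count = 0/4.
Tautology iff count = 4: no.

0


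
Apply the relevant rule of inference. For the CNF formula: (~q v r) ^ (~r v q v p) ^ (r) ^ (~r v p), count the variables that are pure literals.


Check each variable for pure literal status:
p: pure positive
q: mixed (not pure)
r: mixed (not pure)
Pure literal count = 1

1


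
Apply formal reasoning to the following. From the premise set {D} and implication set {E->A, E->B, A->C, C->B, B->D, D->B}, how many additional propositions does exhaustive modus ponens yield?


Initial facts: {D}
Apply modus ponens to closure:
  D and D->B  =>  B
Final known: {B, D}
New propositions: {B}
Count = 1

1


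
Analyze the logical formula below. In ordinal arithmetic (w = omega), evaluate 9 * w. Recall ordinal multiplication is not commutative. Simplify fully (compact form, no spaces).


Compute 9 * w.
Ordinal * is associative and left-distributive over +, but NOT commutative; for finite n>1, n*w = w but w*n stays w*n.
For finite n>0, n * w = sup{n*k : k<w} = w. So 9 * w = w.
Result = w

w


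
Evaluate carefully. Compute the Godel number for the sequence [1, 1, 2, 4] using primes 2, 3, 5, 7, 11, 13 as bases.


Encode each element as an exponent of the corresponding prime:
  2^1 = 2
  3^1 = 3
  5^2 = 25
  7^4 = 2401
Product = 2 * 3 * 25 * 2401 = 360150

360150


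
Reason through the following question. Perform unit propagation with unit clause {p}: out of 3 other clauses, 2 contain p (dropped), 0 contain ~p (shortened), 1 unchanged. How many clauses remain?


Satisfied (removed): 2
Shortened (remain): 0
Unchanged (remain): 1
Remaining = 0 + 1 = 1

1


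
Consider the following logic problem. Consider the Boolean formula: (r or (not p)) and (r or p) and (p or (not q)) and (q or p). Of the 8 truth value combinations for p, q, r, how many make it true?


Evaluate all 8 assignments for p, q, r:
p=0, q=0, r=0: 0
p=0, q=0, r=1: 0
p=0, q=1, r=0: 0
p=0, q=1, r=1: 0
p=1, q=0, r=0: 0
p=1, q=0, r=1: 1
p=1, q=1, r=0: 0
p=1, q=1, r=1: 1
Satisfying count = 2

2


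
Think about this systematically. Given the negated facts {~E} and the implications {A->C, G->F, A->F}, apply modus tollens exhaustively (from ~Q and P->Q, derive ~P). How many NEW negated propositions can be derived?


Initial negated facts: {~E}
Apply modus tollens to closure:
  (no implication fires)
Final negated: {~E}
New negations: {(none)}
Count = 0

0


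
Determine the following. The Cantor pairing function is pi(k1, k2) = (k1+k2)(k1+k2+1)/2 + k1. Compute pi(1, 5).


k1 + k2 = 6
(k1+k2)(k1+k2+1)/2 = 6 * 7 / 2 = 21
pi = 21 + 1 = 22

22


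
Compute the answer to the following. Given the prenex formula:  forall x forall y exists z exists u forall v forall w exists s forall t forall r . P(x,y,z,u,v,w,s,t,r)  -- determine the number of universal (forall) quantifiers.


Quantifier prefix: forall x forall y exists z exists u forall v forall w exists s forall t forall r
Mark each quantifier type:
  U U E E U U E U U
Universal count = 6, Existential count = 3
Asked for universal (forall) quantifiers: 6

6


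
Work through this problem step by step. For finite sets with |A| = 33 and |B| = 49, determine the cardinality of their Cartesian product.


The Cartesian product A x B contains all ordered pairs (a, b).
|A x B| = |A| * |B| = 33 * 49 = 1617

1617


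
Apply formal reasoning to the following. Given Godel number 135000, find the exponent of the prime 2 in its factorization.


Factorize 135000 by dividing by 2 repeatedly.
Division steps: 2 divides 135000 exactly 3 time(s).
Exponent of 2 = 3

3


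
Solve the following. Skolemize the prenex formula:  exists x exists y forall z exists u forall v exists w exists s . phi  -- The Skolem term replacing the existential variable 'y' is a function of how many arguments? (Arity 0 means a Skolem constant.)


Quantifier prefix: exists x exists y forall z exists u forall v exists w exists s
'y' is existentially quantified at position 2.
No universal quantifiers precede it.
Skolem function arity = 0 (a Skolem constant)

0


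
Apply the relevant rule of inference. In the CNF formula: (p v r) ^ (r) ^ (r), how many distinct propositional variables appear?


Identify each variable that appears in the formula.
Variables found: p, r
Count = 2

2


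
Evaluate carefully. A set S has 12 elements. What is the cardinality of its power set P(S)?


The power set of a set with n elements has 2^n elements.
|P(S)| = 2^12 = 4096

4096


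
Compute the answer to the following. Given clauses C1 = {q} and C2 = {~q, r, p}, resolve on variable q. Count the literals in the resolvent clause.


Remove q from C1 and ~q from C2.
C1 remainder: {}
C2 remainder: {r, p}
Union (resolvent): {p, r}
Resolvent has 2 literal(s).

2


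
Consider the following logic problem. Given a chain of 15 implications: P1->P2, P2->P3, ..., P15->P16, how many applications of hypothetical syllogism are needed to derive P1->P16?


With 15 implications in a chain connecting 16 propositions:
P1->P2, P2->P3, ..., P15->P16
Steps needed = (number of implications) - 1 = 15 - 1 = 14

14


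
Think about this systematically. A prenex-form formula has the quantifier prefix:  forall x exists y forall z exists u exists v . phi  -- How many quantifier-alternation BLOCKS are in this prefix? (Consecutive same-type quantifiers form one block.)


Quantifier-type sequence: A E A E E  (A=forall, E=exists)
Group into maximal same-type runs:
  Ax1 | Ex1 | Ax1 | Ex2
Number of blocks = 4

4


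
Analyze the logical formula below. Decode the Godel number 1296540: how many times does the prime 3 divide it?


Factorize 1296540 by dividing by 3 repeatedly.
Division steps: 3 divides 1296540 exactly 3 time(s).
Exponent of 3 = 3

3


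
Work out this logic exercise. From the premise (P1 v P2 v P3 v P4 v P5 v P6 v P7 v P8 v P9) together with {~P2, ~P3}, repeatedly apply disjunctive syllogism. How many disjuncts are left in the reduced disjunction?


Original disjuncts (9): P1, P2, P3, P4, P5, P6, P7, P8, P9
Negated (eliminate): ~P2, ~P3
Remaining disjuncts: P1, P4, P5, P6, P7, P8, P9
Count = 9 - 2 = 7

7


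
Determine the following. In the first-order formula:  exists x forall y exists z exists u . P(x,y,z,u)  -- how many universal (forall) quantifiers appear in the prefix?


Quantifier prefix: exists x forall y exists z exists u
Mark each quantifier type:
  E U E E
Universal count = 1, Existential count = 3
Asked for universal (forall) quantifiers: 1

1


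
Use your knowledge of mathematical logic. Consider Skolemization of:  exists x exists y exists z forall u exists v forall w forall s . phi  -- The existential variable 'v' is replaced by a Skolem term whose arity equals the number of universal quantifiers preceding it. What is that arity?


Quantifier prefix: exists x exists y exists z forall u exists v forall w forall s
'v' is existentially quantified at position 5.
Universal variables preceding it: u
Skolem function arity = 1

1


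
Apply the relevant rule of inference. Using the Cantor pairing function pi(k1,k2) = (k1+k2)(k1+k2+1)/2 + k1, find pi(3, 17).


k1 + k2 = 20
(k1+k2)(k1+k2+1)/2 = 20 * 21 / 2 = 210
pi = 210 + 3 = 213

213


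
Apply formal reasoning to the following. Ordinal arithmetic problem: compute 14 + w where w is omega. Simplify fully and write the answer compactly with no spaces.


Compute 14 + w.
Ordinal + is associative but NOT commutative; for finite n>0, n + w = w but w + n stays w+n.
Any finite left addend is absorbed by w on the right: 14 + w = w.
Result = w

w


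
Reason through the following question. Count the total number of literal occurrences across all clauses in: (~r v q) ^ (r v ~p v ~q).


Counting literals in each clause:
Clause 1: 2 literal(s)
Clause 2: 3 literal(s)
Total = 5

5


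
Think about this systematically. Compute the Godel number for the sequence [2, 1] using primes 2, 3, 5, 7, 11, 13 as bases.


Encode each element as an exponent of the corresponding prime:
  2^2 = 4
  3^1 = 3
Product = 4 * 3 = 12

12


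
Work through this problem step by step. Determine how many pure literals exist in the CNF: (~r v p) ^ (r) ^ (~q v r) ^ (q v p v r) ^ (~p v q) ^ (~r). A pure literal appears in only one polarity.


Check each variable for pure literal status:
p: mixed (not pure)
q: mixed (not pure)
r: mixed (not pure)
Pure literal count = 0

0


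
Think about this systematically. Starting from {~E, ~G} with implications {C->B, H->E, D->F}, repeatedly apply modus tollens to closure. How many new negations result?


Initial negated facts: {~E, ~G}
Apply modus tollens to closure:
  ~E and H->E  =>  ~H
Final negated: {~E, ~G, ~H}
New negations: {~H}
Count = 1

1


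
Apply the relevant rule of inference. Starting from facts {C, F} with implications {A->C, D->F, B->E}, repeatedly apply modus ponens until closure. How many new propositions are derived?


Initial facts: {C, F}
Apply modus ponens to closure:
  (no implication fires)
Final known: {C, F}
New propositions: {(none)}
Count = 0

0


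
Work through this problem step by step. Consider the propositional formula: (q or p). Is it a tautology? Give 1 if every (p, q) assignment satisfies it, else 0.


Check all 4 assignments:
p=0, q=0: 0
p=0, q=1: 1
p=1, q=0: 1
p=1, q=1: 1
Satisfying count = 3/4.
Tautology iff count = 4: no.

0


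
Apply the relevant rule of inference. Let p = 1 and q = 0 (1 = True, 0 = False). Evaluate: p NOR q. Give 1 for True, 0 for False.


p = 1, q = 0
Operation: p NOR q
Evaluate: 1 NOR 0 = 0

0


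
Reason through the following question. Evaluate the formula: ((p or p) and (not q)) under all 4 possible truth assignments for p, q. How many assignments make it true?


Check all 4 assignments:
p=0, q=0: 0
p=0, q=1: 0
p=1, q=0: 1
p=1, q=1: 0
Count of True = 1

1


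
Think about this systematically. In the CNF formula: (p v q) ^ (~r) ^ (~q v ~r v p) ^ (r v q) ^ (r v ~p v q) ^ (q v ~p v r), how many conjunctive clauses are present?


A CNF formula is a conjunction of clauses.
Clauses are separated by ^.
Counting the conjuncts: 6 clauses.

6


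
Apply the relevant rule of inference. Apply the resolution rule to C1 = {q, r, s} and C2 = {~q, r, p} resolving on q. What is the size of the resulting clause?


Remove q from C1 and ~q from C2.
C1 remainder: {r, s}
C2 remainder: {r, p}
Union (resolvent): {p, r, s}
Resolvent has 3 literal(s).

3


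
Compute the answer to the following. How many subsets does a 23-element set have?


The power set of a set with n elements has 2^n elements.
|P(S)| = 2^23 = 8388608

8388608


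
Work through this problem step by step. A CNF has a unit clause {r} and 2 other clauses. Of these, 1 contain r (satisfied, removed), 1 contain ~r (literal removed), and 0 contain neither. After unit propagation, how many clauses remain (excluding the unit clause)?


Satisfied (removed): 1
Shortened (remain): 1
Unchanged (remain): 0
Remaining = 1 + 0 = 1

1


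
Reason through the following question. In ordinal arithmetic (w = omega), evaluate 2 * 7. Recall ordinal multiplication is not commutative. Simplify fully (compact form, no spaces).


Compute 2 * 7.
Ordinal * is associative and left-distributive over +, but NOT commutative; for finite n>1, n*w = w but w*n stays w*n.
Both finite; ordinal * agrees with natural *: 2 * 7 = 14.
Result = 14

14


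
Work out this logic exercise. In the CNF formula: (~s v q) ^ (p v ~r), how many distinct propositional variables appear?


Identify each variable that appears in the formula.
Variables found: p, q, r, s
Count = 4

4


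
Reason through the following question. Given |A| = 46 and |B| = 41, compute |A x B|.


The Cartesian product A x B contains all ordered pairs (a, b).
|A x B| = |A| * |B| = 46 * 41 = 1886

1886


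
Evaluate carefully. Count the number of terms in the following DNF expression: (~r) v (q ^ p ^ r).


A DNF formula is a disjunction of terms (conjunctions).
Terms are separated by v.
Counting the disjuncts: 2 terms.

2


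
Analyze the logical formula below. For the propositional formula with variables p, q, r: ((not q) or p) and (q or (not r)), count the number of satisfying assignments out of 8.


Evaluate all 8 assignments for p, q, r:
p=0, q=0, r=0: 1
p=0, q=0, r=1: 0
p=0, q=1, r=0: 0
p=0, q=1, r=1: 0
p=1, q=0, r=0: 1
p=1, q=0, r=1: 0
p=1, q=1, r=0: 1
p=1, q=1, r=1: 1
Satisfying count = 4

4


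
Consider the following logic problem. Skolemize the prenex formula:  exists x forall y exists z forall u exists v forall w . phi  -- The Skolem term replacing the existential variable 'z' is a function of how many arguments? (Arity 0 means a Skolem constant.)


Quantifier prefix: exists x forall y exists z forall u exists v forall w
'z' is existentially quantified at position 3.
Universal variables preceding it: y
Skolem function arity = 1

1


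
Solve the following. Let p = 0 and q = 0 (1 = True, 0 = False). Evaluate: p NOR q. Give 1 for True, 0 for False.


p = 0, q = 0
Operation: p NOR q
Evaluate: 0 NOR 0 = 1

1


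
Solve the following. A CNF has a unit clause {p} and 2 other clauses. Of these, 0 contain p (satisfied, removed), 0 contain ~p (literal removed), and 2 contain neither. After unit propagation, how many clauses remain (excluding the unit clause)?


Satisfied (removed): 0
Shortened (remain): 0
Unchanged (remain): 2
Remaining = 0 + 2 = 2

2


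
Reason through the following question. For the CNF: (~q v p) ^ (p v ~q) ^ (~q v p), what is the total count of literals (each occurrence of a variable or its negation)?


Counting literals in each clause:
Clause 1: 2 literal(s)
Clause 2: 2 literal(s)
Clause 3: 2 literal(s)
Total = 6

6


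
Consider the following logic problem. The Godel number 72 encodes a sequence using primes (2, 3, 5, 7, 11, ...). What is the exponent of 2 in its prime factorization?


Factorize 72 by dividing by 2 repeatedly.
Division steps: 2 divides 72 exactly 3 time(s).
Exponent of 2 = 3

3


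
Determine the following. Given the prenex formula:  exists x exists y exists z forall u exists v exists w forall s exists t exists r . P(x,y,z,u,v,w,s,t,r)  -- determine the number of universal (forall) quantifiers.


Quantifier prefix: exists x exists y exists z forall u exists v exists w forall s exists t exists r
Mark each quantifier type:
  E E E U E E U E E
Universal count = 2, Existential count = 7
Asked for universal (forall) quantifiers: 2

2


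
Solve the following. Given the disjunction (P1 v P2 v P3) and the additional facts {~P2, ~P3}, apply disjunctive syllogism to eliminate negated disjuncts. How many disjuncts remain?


Original disjuncts (3): P1, P2, P3
Negated (eliminate): ~P2, ~P3
Remaining disjuncts: P1
Count = 3 - 2 = 1

1


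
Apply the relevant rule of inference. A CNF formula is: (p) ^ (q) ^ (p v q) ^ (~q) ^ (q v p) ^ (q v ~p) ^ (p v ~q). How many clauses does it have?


A CNF formula is a conjunction of clauses.
Clauses are separated by ^.
Counting the conjuncts: 7 clauses.

7


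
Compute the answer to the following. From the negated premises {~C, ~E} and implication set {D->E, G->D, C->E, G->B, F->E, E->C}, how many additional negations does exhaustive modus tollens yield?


Initial negated facts: {~C, ~E}
Apply modus tollens to closure:
  ~E and D->E  =>  ~D
  ~D and G->D  =>  ~G
  ~E and F->E  =>  ~F
Final negated: {~C, ~D, ~E, ~F, ~G}
New negations: {~D, ~F, ~G}
Count = 3

3


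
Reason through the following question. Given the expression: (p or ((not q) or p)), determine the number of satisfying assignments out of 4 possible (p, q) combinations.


Check all 4 assignments:
p=0, q=0: 1
p=0, q=1: 0
p=1, q=0: 1
p=1, q=1: 1
Count of True = 3

3


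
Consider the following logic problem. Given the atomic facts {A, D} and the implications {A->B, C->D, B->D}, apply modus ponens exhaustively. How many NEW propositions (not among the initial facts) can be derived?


Initial facts: {A, D}
Apply modus ponens to closure:
  A and A->B  =>  B
Final known: {A, B, D}
New propositions: {B}
Count = 1

1


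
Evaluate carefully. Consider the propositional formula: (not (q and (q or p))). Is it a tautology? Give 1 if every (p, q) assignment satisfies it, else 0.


Check all 4 assignments:
p=0, q=0: 1
p=0, q=1: 0
p=1, q=0: 1
p=1, q=1: 0
Satisfying count = 2/4.
Tautology iff count = 4: no.

0


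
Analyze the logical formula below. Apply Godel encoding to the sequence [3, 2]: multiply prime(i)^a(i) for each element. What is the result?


Encode each element as an exponent of the corresponding prime:
  2^3 = 8
  3^2 = 9
Product = 8 * 9 = 72

72


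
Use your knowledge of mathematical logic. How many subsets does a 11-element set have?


The power set of a set with n elements has 2^n elements.
|P(S)| = 2^11 = 2048

2048


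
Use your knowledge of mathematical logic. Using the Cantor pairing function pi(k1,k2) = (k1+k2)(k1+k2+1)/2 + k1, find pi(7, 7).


k1 + k2 = 14
(k1+k2)(k1+k2+1)/2 = 14 * 15 / 2 = 105
pi = 105 + 7 = 112

112


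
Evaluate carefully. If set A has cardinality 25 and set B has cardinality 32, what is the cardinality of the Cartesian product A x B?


The Cartesian product A x B contains all ordered pairs (a, b).
|A x B| = |A| * |B| = 25 * 32 = 800

800


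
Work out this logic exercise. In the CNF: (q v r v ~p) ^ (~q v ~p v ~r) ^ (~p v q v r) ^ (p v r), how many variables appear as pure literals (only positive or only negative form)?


Check each variable for pure literal status:
p: mixed (not pure)
q: mixed (not pure)
r: mixed (not pure)
Pure literal count = 0

0


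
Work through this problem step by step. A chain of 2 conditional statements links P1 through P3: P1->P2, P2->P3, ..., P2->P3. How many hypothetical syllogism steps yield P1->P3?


With 2 implications in a chain connecting 3 propositions:
P1->P2, P2->P3, ..., P2->P3
Steps needed = (number of implications) - 1 = 2 - 1 = 1

1


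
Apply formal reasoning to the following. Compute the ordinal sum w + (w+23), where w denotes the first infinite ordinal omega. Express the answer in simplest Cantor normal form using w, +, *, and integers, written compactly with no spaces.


Compute w + (w+23).
Ordinal + is associative but NOT commutative; for finite n>0, n + w = w but w + n stays w+n.
w + (w+23) = (w+w) + 23 = w*2+23.
Result = w*2+23

w*2+23


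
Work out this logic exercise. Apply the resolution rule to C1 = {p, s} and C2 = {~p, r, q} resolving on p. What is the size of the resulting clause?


Remove p from C1 and ~p from C2.
C1 remainder: {s}
C2 remainder: {r, q}
Union (resolvent): {q, r, s}
Resolvent has 3 literal(s).

3


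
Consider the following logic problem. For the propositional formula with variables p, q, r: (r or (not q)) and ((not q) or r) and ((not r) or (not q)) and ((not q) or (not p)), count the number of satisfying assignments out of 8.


Evaluate all 8 assignments for p, q, r:
p=0, q=0, r=0: 1
p=0, q=0, r=1: 1
p=0, q=1, r=0: 0
p=0, q=1, r=1: 0
p=1, q=0, r=0: 1
p=1, q=0, r=1: 1
p=1, q=1, r=0: 0
p=1, q=1, r=1: 0
Satisfying count = 4

4


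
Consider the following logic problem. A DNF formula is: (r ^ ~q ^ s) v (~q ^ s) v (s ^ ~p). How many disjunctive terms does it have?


A DNF formula is a disjunction of terms (conjunctions).
Terms are separated by v.
Counting the disjuncts: 3 terms.

3


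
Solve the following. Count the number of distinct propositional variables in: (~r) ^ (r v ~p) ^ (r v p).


Identify each variable that appears in the formula.
Variables found: p, r
Count = 2

2


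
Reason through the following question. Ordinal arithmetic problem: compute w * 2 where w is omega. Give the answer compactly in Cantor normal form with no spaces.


Compute w * 2.
Ordinal * is associative and left-distributive over +, but NOT commutative; for finite n>1, n*w = w but w*n stays w*n.
w * 2 means 2 copies of w concatenated: w*2.
Result = w*2

w*2


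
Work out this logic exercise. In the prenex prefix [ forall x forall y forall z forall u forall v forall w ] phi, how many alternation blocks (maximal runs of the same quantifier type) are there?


Quantifier-type sequence: A A A A A A  (A=forall, E=exists)
Group into maximal same-type runs:
  Ax6
Number of blocks = 1

1


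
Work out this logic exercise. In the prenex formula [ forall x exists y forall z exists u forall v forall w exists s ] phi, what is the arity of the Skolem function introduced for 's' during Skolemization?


Quantifier prefix: forall x exists y forall z exists u forall v forall w exists s
's' is existentially quantified at position 7.
Universal variables preceding it: x, z, v, w
Skolem function arity = 4

4


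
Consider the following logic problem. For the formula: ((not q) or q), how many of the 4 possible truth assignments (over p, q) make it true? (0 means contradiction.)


Check all 4 assignments:
p=0, q=0: 1
p=0, q=1: 1
p=1, q=0: 1
p=1, q=1: 1
Count of True = 4

4


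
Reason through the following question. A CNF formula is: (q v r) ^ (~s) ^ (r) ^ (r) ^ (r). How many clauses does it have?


A CNF formula is a conjunction of clauses.
Clauses are separated by ^.
Counting the conjuncts: 5 clauses.

5


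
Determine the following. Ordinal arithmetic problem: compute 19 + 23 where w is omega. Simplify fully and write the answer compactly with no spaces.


Compute 19 + 23.
Ordinal + is associative but NOT commutative; for finite n>0, n + w = w but w + n stays w+n.
Both operands finite; ordinal + agrees with natural +: 19 + 23 = 42.
Result = 42

42
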